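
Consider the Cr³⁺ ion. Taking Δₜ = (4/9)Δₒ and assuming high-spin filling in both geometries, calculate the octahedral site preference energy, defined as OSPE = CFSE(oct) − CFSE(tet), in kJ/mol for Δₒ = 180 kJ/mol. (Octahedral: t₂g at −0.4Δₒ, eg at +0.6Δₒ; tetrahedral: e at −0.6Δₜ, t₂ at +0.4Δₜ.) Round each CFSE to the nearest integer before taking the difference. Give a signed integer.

-152

Cr sits in group 6; removing 3 electrons leaves Cr³⁺ with 6 − 3 = 3 d electrons.
Octahedral high-spin t₂g³ eg⁰: CFSE = -1.2 × 180 = -216 kJ/mol.
Tetrahedral: e² t₂¹, CFSE = 2(−0.6) + 1(+0.4) = -0.8Δₜ = -0.8 × (4/9) × 180 = -64 kJ/mol.
OSPE = -216 − (-64) = -152 kJ/mol.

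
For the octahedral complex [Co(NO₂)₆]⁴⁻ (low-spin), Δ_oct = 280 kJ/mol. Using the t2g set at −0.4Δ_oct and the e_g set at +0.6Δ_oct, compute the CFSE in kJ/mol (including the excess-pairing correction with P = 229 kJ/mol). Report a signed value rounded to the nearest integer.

-275

Each NO₂⁻ contributes -1; 6 × (-1) = -6. With overall charge -4, Co is in the +2 oxidation state.
Co is in group 9, so Co²⁺ is d⁷ (9 − 2 = 7).
Configuration: t2g^6 e_g^1.
The orbital stabilization is -1.8Δ_oct = -1.8 × 280 = -504 kJ/mol.
High-spin d⁷ would be t2g^5 e_g^2 with 2 pairs; low-spin has 3, so 1 excess pair costs +1P = +229 kJ/mol.
Combining: -504 + 229 = -275 kJ/mol.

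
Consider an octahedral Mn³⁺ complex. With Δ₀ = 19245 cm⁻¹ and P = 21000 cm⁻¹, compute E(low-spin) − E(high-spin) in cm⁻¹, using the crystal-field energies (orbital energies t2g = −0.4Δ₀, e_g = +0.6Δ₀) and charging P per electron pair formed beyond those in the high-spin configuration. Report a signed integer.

Group 7 minus oxidation state +3 gives a d⁴ configuration for Mn³⁺.
High-spin d⁴ fills as t2g^3 e_g^1 with CFSE 3(−0.4) + 1(+0.6) = -0.6Δ₀ = -11547 cm⁻¹.
Low-spin: t2g^4 e_g^0, orbital CFSE = -1.6Δ₀ = -30792 cm⁻¹; plus 1 excess pair × P = +21000 cm⁻¹; total -9792 cm⁻¹.
Thus E(LS) − E(HS) = 1755 cm⁻¹.

1755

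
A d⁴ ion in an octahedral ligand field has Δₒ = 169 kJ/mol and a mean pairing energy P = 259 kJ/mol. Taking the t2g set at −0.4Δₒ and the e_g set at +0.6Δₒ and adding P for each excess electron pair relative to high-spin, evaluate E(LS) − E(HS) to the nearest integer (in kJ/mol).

90

High-spin: t2g^3 e_g^1, CFSE = -0.6Δₒ = -101 kJ/mol.
For low-spin the configuration is t2g^4 e_g^0: orbital energy -1.6 × 169 = -270 kJ/mol, and 1 additional pair relative to high-spin adds 259 kJ/mol, giving -11 kJ/mol.
The difference is -11 − (-101) = 90 kJ/mol, so high-spin lies lower.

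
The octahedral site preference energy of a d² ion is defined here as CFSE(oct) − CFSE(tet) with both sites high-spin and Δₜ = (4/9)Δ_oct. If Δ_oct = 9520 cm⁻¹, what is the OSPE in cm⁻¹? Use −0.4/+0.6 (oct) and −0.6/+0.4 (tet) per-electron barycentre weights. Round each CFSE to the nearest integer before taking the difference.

-2539

Octahedral (high-spin): t₂g² eg⁰, CFSE = 2(−0.4) + 0(+0.6) = -0.8Δ_oct = -0.8 × 9520 = -7616 cm⁻¹.
Tetrahedral: e² t₂⁰, CFSE = 2(−0.6) + 0(+0.4) = -1.2Δₜ = -1.2 × (4/9) × 9520 = -5077 cm⁻¹.
Subtracting, OSPE = -7616 − (-5077) = -2539 cm⁻¹.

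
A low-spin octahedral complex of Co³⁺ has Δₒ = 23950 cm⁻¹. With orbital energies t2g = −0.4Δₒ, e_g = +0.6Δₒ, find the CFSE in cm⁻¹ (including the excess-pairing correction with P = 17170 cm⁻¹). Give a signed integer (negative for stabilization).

-23140

Group 9 minus oxidation state +3 gives a d⁶ configuration for Co³⁺.
Electron filling gives t2g^6 e_g^0.
The orbital stabilization is -2.4Δₒ = -2.4 × 23950 = -57480 cm⁻¹.
Pairing penalty: 3 pairs vs 1 in the high-spin reference → 2 extra × P = 34340 cm⁻¹.
Combining: -57480 + 34340 = -23140 cm⁻¹.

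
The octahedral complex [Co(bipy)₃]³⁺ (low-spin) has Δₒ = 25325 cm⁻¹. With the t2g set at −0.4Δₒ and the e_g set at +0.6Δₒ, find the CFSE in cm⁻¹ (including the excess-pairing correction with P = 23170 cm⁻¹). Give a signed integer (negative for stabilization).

bipy is neutral, so the +3 overall charge sits on Co: oxidation state +3.
Co is in group 9, so Co³⁺ is d⁶ (9 − 3 = 6).
Electron filling gives t2g^6 e_g^0.
Orbital CFSE = 6(-0.4) + 0(0.6) = -2.4Δₒ = -2.4 × 25325 = -60780 cm⁻¹.
High-spin d⁶ would be t2g^4 e_g^2 with 1 pair; low-spin has 3, so 2 excess pairs cost +2P = +46340 cm⁻¹.
Net CFSE = -60780 + 46340 = -14440 cm⁻¹.

-14440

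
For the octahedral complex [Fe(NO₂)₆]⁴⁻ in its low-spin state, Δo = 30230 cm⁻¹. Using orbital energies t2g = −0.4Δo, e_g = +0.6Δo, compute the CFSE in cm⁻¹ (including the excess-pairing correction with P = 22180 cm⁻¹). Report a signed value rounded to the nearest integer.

Each NO₂⁻ contributes -1; 6 × (-1) = -6. With overall charge -4, Fe is in the +2 oxidation state.
Fe²⁺: group 8, so d-count = 8 − 2 = 6.
Configuration: t2g^6 e_g^0.
CFSE(orbital) = 6×(-0.4Δo) + 0×(0.6Δo) = -2.4Δo; with Δo = 30230 cm⁻¹ that is -72552 cm⁻¹.
Pairing penalty: 3 pairs vs 1 in the high-spin reference → 2 extra × P = 44360 cm⁻¹.
Net CFSE = -72552 + 44360 = -28192 cm⁻¹.

-28192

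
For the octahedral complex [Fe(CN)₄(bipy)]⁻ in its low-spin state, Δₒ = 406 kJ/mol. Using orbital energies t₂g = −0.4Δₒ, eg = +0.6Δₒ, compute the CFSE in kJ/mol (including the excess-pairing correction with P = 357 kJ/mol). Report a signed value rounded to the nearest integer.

Ligand charges: 4×(-1) from CN⁻ and 1×(+0) from bipy sum to -4; with overall charge -1, Fe is +3.
Fe³⁺: group 8, so d-count = 8 − 3 = 5.
Configuration: t₂g⁵ eg⁰.
Orbital CFSE = 5(-0.4) + 0(0.6) = -2.0Δₒ = -2.0 × 406 = -812 kJ/mol.
Pairing penalty: 2 pairs vs 0 in the high-spin reference → 2 extra × P = 714 kJ/mol.
Net CFSE = -812 + 714 = -98 kJ/mol.

-98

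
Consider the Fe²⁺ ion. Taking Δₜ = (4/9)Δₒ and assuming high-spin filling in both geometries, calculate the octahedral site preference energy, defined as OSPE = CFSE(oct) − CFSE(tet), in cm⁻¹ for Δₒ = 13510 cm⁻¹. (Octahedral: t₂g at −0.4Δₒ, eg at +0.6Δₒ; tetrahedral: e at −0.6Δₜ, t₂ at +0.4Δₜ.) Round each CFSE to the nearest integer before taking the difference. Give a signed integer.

-1801

Fe is in group 8, so Fe²⁺ is d⁶ (8 − 2 = 6).
In an octahedral site d⁶ (HS) is t2g^4 e_g^2, giving CFSE(oct) = -0.4Δₒ = -5404 cm⁻¹.
Tetrahedral e^3 t2^3 gives -0.6Δₜ = -0.6 × (4/9) × 13510 = -3603 cm⁻¹.
Subtracting, OSPE = -5404 − (-3603) = -1801 cm⁻¹.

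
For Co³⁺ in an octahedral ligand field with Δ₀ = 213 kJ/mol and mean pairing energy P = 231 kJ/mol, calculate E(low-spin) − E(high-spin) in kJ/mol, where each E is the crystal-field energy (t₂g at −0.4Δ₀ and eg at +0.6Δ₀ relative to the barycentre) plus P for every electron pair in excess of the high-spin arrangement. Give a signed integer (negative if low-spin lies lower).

36

Group 9 minus oxidation state +3 gives a d⁶ configuration for Co³⁺.
In the high-spin limit (t₂g⁴ eg²) the orbital term is -0.4Δ₀ = -85 kJ/mol, with no excess pairing.
For low-spin the configuration is t₂g⁶ eg⁰: orbital energy -2.4 × 213 = -511 kJ/mol, and 2 additional pairs relative to high-spin add 462 kJ/mol, giving -49 kJ/mol.
E(LS) − E(HS) = -49 − (-85) = 36 kJ/mol.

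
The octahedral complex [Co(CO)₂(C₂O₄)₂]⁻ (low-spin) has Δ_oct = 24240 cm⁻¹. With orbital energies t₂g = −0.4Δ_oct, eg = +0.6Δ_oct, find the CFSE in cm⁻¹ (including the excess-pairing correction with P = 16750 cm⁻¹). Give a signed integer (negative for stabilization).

-24676

Ligand charges: 2×(+0) from CO and 2×(-2) from C₂O₄²⁻ sum to -4; with overall charge -1, Co is +3.
Group 9 minus oxidation state +3 gives a d⁶ configuration for Co³⁺.
Electron filling gives t₂g⁶ eg⁰.
CFSE(orbital) = 6×(-0.4Δ_oct) + 0×(0.6Δ_oct) = -2.4Δ_oct; with Δ_oct = 24240 cm⁻¹ that is -58176 cm⁻¹.
Pairing penalty: 3 pairs vs 1 in the high-spin reference → 2 extra × P = 33500 cm⁻¹.
Combining: -58176 + 33500 = -24676 cm⁻¹.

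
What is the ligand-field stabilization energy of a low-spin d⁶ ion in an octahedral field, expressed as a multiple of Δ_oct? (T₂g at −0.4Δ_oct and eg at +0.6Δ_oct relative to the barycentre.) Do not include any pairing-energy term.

Configuration: t₂g⁶ eg⁰.
CFSE = 6(-0.4Δ_oct) + 0(0.6Δ_oct) = -2.4Δ_oct + 0.0Δ_oct = -2.4Δ_oct.

-2.4 Δ_oct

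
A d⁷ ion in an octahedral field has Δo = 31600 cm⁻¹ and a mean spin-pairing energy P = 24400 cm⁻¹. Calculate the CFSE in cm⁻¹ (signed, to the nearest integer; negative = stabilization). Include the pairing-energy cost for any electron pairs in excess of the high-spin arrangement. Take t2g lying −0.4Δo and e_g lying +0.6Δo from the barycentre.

-32480

Since Δo = 31600 cm⁻¹ > P = 24400 cm⁻¹, the complex adopts the low-spin configuration.
Filling d⁷ accordingly: t2g^6 e_g^1.
Orbital CFSE = -1.8Δo = -1.8 × 31600 = -56880 cm⁻¹.
Excess pairs vs high-spin: 3 − 2 = 1; pairing cost = +24400 cm⁻¹.
Net CFSE = -56880 + 24400 = -32480 cm⁻¹.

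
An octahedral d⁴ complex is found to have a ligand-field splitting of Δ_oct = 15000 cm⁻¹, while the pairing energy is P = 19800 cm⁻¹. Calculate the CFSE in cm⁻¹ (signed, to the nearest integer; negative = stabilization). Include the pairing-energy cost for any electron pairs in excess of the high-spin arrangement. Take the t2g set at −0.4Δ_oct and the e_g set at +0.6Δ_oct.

Δ_oct < P, so pairing is avoided: the ground state is high-spin.
That gives t2g^3 e_g^1.
Orbital CFSE = -0.6Δ_oct = -0.6 × 15000 = -9000 cm⁻¹.
High-spin has no excess pairs, so no pairing correction applies.

-9000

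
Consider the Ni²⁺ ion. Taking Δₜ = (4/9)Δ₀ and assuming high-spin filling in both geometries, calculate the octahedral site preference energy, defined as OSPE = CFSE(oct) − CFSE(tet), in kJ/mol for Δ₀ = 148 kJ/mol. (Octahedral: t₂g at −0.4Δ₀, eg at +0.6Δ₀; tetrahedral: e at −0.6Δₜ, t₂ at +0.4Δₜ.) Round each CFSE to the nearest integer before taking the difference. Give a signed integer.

Ni²⁺: group 10, so d-count = 10 − 2 = 8.
Octahedral high-spin t₂g⁶ eg²: CFSE = -1.2 × 148 = -178 kJ/mol.
Tetrahedral: e⁴ t₂⁴, CFSE = 4(−0.6) + 4(+0.4) = -0.8Δₜ = -0.8 × (4/9) × 148 = -53 kJ/mol.
OSPE = -178 − (-53) = -125 kJ/mol.

-125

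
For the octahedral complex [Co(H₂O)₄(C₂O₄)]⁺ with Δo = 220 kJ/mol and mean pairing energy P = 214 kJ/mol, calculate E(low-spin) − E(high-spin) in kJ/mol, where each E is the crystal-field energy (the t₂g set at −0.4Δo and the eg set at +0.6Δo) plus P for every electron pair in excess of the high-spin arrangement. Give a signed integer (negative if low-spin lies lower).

Ligand charges: 4×(+0) from H₂O and 1×(-2) from C₂O₄²⁻ sum to -2; with overall charge +1, Co is +3.
Co is in group 9, so Co³⁺ is d⁶ (9 − 3 = 6).
High-spin d⁶ fills as t₂g⁴ eg² with CFSE 4(−0.4) + 2(+0.6) = -0.4Δo = -88 kJ/mol.
For low-spin the configuration is t₂g⁶ eg⁰: orbital energy -2.4 × 220 = -528 kJ/mol, and 2 additional pairs relative to high-spin add 428 kJ/mol, giving -100 kJ/mol.
E(LS) − E(HS) = -100 − (-88) = -12 kJ/mol.

-12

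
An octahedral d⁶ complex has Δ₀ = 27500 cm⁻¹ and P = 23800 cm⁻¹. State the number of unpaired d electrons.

0

Since Δ₀ = 27500 cm⁻¹ > P = 23800 cm⁻¹, the complex adopts the low-spin configuration.
Configuration: t₂g⁶ eg⁰.
Unpaired electrons: 0.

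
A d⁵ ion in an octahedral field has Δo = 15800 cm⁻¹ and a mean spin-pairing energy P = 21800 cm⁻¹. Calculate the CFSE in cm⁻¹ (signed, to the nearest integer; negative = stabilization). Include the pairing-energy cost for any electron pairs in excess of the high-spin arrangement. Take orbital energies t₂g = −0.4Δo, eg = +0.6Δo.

0

With Δo < P the complex is high-spin.
That gives t₂g³ eg².
Orbital CFSE = 0.0Δo = 0.0 × 15800 = 0 cm⁻¹.
High-spin has no excess pairs, so no pairing correction applies.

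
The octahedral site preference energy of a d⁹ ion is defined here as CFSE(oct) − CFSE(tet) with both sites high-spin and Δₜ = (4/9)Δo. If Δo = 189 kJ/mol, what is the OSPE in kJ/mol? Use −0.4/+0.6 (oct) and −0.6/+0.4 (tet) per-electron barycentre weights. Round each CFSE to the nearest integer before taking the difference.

-79

In an octahedral site d⁹ (HS) is t₂g⁶ eg³, giving CFSE(oct) = -0.6Δo = -113 kJ/mol.
Tetrahedral e⁴ t₂⁵ gives -0.4Δₜ = -0.4 × (4/9) × 189 = -34 kJ/mol.
OSPE = -113 − (-34) = -79 kJ/mol.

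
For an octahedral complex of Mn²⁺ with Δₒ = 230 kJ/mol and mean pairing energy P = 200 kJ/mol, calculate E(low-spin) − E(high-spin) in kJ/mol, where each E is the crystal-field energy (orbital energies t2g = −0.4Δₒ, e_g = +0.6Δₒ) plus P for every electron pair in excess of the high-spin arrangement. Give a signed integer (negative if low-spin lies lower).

-60

Mn²⁺: group 7, so d-count = 7 − 2 = 5.
High-spin d⁵ fills as t2g^3 e_g^2 with CFSE 3(−0.4) + 2(+0.6) = 0.0Δₒ = 0 kJ/mol.
Low-spin: t2g^5 e_g^0, orbital CFSE = -2.0Δₒ = -460 kJ/mol; plus 2 excess pairs × P = +400 kJ/mol; total -60 kJ/mol.
The difference is -60 − (0) = -60 kJ/mol, so low-spin lies lower.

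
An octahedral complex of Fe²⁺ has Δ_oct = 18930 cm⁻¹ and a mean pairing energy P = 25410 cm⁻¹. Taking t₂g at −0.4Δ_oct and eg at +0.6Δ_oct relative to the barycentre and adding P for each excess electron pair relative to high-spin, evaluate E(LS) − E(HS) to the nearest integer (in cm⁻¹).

12960

Fe is in group 8, so Fe²⁺ is d⁶ (8 − 2 = 6).
In the high-spin limit (t₂g⁴ eg²) the orbital term is -0.4Δ_oct = -7572 cm⁻¹, with no excess pairing.
Low-spin t₂g⁶ eg⁰ gives -2.4Δ_oct = -45432 cm⁻¹, but forming 2 extra pairs costs 2P = 50820 cm⁻¹, so E(LS) = -45432 + 50820 = 5388 cm⁻¹.
Thus E(LS) − E(HS) = 12960 cm⁻¹.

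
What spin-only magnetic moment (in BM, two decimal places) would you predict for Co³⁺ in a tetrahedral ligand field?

4.90 BM

Co is in group 9, so Co³⁺ is d⁶ (9 − 3 = 6).
Tetrahedral splitting is small, so the complex is high-spin.
Configuration: e^3 t2^3 → 4 unpaired electrons.
μ(spin-only) = √[4(4+2)] = √24 ≈ 4.90 BM.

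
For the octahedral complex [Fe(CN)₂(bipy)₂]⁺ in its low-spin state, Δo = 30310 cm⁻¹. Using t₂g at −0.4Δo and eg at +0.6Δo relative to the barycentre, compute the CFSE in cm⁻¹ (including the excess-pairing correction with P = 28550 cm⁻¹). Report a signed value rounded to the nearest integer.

Ligand charges: 2×(-1) from CN⁻ and 2×(+0) from bipy sum to -2; with overall charge +1, Fe is +3.
Fe³⁺: group 8, so d-count = 8 − 3 = 5.
The d⁵ electrons fill as t₂g⁵ eg⁰.
The orbital stabilization is -2.0Δo = -2.0 × 30310 = -60620 cm⁻¹.
Relative to high-spin t₂g³ eg² (0 paired), the low-spin configuration has 2 additional pairs, contributing +2 × 28550 = +57100 cm⁻¹.
Combining: -60620 + 57100 = -3520 cm⁻¹.

-3520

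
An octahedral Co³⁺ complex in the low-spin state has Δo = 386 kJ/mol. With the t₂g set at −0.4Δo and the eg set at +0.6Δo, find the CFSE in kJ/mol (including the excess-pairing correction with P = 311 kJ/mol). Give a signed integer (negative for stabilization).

-304

Co is in group 9, so Co³⁺ is d⁶ (9 − 3 = 6).
Configuration: t₂g⁶ eg⁰.
CFSE(orbital) = 6×(-0.4Δo) + 0×(0.6Δo) = -2.4Δo; with Δo = 386 kJ/mol that is -926 kJ/mol.
Pairing penalty: 3 pairs vs 1 in the high-spin reference → 2 extra × P = 622 kJ/mol.
Combining: -926 + 622 = -304 kJ/mol.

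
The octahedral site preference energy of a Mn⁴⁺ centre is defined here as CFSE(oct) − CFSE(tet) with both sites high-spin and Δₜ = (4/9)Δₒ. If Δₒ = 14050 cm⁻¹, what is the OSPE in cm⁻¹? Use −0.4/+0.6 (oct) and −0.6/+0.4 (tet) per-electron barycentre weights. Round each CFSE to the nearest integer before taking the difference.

-11864

Mn⁴⁺: group 7, so d-count = 7 − 4 = 3.
In an octahedral site d³ (HS) is t2g^3 e_g^0, giving CFSE(oct) = -1.2Δₒ = -16860 cm⁻¹.
Tetrahedral e^2 t2^1 gives -0.8Δₜ = -0.8 × (4/9) × 14050 = -4996 cm⁻¹.
Subtracting, OSPE = -16860 − (-4996) = -11864 cm⁻¹.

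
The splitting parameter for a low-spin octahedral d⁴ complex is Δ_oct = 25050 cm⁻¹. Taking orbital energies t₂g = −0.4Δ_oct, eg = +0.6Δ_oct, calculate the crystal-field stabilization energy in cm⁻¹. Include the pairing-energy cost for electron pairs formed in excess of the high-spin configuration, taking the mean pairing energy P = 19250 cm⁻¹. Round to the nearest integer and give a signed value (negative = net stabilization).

Electron filling gives t₂g⁴ eg⁰.
The orbital stabilization is -1.6Δ_oct = -1.6 × 25050 = -40080 cm⁻¹.
Pairing penalty: 1 pair vs 0 in the high-spin reference → 1 extra × P = 19250 cm⁻¹.
Combining: -40080 + 19250 = -20830 cm⁻¹.

-20830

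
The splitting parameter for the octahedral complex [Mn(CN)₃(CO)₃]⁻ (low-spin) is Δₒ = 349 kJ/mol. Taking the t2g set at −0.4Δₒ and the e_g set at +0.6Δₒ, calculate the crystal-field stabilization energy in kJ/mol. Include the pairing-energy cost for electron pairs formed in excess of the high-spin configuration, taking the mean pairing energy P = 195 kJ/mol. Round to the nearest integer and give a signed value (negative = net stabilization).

Ligand charges: 3×(-1) from CN⁻ and 3×(+0) from CO sum to -3; with overall charge -1, Mn is +2.
Mn is in group 7, so Mn²⁺ is d⁵ (7 − 2 = 5).
Electron filling gives t2g^5 e_g^0.
Orbital CFSE = 5(-0.4) + 0(0.6) = -2.0Δₒ = -2.0 × 349 = -698 kJ/mol.
Pairing penalty: 2 pairs vs 0 in the high-spin reference → 2 extra × P = 390 kJ/mol.
Overall CFSE = -698 + 390 = -308 kJ/mol.

-308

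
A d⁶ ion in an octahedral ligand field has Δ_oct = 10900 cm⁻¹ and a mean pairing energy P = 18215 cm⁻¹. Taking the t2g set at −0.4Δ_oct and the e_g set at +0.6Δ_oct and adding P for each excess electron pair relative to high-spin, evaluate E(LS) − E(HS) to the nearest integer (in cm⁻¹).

14630

High-spin: t2g^4 e_g^2, CFSE = -0.4Δ_oct = -4360 cm⁻¹.
Low-spin: t2g^6 e_g^0, orbital CFSE = -2.4Δ_oct = -26160 cm⁻¹; plus 2 excess pairs × P = +36430 cm⁻¹; total 10270 cm⁻¹.
The difference is 10270 − (-4360) = 14630 cm⁻¹, so high-spin lies lower.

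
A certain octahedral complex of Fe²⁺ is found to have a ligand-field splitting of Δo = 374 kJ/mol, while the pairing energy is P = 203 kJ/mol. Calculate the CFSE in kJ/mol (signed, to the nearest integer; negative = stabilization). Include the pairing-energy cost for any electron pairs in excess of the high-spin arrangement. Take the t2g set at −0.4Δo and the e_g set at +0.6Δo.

-492

Fe is in group 8, so Fe²⁺ is d⁶ (8 − 2 = 6).
Δo > P, so pairing is preferred: the ground state is low-spin.
Configuration: t2g^6 e_g^0.
Orbital CFSE = -2.4Δo = -2.4 × 374 = -898 kJ/mol.
Excess pairs vs high-spin: 3 − 1 = 2; pairing cost = +406 kJ/mol.
Net CFSE = -898 + 406 = -492 kJ/mol.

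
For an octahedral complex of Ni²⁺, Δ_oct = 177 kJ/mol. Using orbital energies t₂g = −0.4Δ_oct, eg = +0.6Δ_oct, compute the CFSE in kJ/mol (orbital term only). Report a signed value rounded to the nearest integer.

-212

Group 10 minus oxidation state +2 gives a d⁸ configuration for Ni²⁺.
For octahedral d⁸ the high- and low-spin configurations coincide.
Electron filling gives t₂g⁶ eg².
CFSE(orbital) = 6×(-0.4Δ_oct) + 2×(0.6Δ_oct) = -1.2Δ_oct; with Δ_oct = 177 kJ/mol that is -212 kJ/mol.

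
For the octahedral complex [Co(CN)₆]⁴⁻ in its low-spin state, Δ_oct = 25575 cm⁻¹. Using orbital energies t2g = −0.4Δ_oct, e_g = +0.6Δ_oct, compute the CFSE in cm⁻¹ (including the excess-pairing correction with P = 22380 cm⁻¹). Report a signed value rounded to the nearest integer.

Each CN⁻ contributes -1; 6 × (-1) = -6. With overall charge -4, Co is in the +2 oxidation state.
Group 9 minus oxidation state +2 gives a d⁷ configuration for Co²⁺.
Electron filling gives t2g^6 e_g^1.
Orbital CFSE = 6(-0.4) + 1(0.6) = -1.8Δ_oct = -1.8 × 25575 = -46035 cm⁻¹.
Relative to high-spin t2g^5 e_g^2 (2 paired), the low-spin configuration has 1 additional pair, contributing +1 × 22380 = +22380 cm⁻¹.
Net CFSE = -46035 + 22380 = -23655 cm⁻¹.

-23655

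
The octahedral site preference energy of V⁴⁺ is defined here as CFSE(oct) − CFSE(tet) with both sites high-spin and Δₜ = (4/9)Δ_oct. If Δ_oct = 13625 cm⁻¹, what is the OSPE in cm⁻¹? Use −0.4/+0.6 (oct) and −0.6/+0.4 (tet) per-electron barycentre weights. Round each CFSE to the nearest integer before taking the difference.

V is in group 5, so V⁴⁺ is d¹ (5 − 4 = 1).
Octahedral (high-spin): t₂g¹ eg⁰, CFSE = 1(−0.4) + 0(+0.6) = -0.4Δ_oct = -0.4 × 13625 = -5450 cm⁻¹.
Tetrahedral e¹ t₂⁰ gives -0.6Δₜ = -0.6 × (4/9) × 13625 = -3633 cm⁻¹.
OSPE = CFSE(oct) − CFSE(tet) = -5450 − (-3633) = -1817 cm⁻¹.

-1817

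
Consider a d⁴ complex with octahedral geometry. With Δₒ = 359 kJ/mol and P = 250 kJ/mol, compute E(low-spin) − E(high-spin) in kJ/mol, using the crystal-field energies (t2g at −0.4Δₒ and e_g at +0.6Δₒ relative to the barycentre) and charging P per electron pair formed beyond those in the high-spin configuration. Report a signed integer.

-109

In the high-spin limit (t2g^3 e_g^1) the orbital term is -0.6Δₒ = -215 kJ/mol, with no excess pairing.
Low-spin: t2g^4 e_g^0, orbital CFSE = -1.6Δₒ = -574 kJ/mol; plus 1 excess pair × P = +250 kJ/mol; total -324 kJ/mol.
The difference is -324 − (-215) = -109 kJ/mol, so low-spin lies lower.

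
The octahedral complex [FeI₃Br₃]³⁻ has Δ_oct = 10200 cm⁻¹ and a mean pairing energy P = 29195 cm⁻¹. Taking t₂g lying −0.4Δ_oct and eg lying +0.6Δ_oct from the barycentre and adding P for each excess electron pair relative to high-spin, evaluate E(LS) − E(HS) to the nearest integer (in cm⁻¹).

Ligand charges: 3×(-1) from I⁻ and 3×(-1) from Br⁻ sum to -6; with overall charge -3, Fe is +3.
Fe³⁺: group 8, so d-count = 8 − 3 = 5.
In the high-spin limit (t₂g³ eg²) the orbital term is 0.0Δ_oct = 0 cm⁻¹, with no excess pairing.
Low-spin t₂g⁵ eg⁰ gives -2.0Δ_oct = -20400 cm⁻¹, but forming 2 extra pairs costs 2P = 58390 cm⁻¹, so E(LS) = -20400 + 58390 = 37990 cm⁻¹.
E(LS) − E(HS) = 37990 − (0) = 37990 cm⁻¹.

37990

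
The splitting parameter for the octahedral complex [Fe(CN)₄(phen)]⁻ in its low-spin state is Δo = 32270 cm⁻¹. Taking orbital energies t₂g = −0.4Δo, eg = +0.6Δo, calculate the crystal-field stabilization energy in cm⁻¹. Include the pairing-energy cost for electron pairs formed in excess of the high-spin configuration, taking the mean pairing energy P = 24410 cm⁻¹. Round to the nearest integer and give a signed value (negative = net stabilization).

-15720

Ligand charges: 4×(-1) from CN⁻ and 1×(+0) from phen sum to -4; with overall charge -1, Fe is +3.
Fe is in group 8, so Fe³⁺ is d⁵ (8 − 3 = 5).
Electron filling gives t₂g⁵ eg⁰.
Orbital CFSE = 5(-0.4) + 0(0.6) = -2.0Δo = -2.0 × 32270 = -64540 cm⁻¹.
High-spin d⁵ would be t₂g³ eg² with 0 pairs; low-spin has 2, so 2 excess pairs cost +2P = +48820 cm⁻¹.
Net CFSE = -64540 + 48820 = -15720 cm⁻¹.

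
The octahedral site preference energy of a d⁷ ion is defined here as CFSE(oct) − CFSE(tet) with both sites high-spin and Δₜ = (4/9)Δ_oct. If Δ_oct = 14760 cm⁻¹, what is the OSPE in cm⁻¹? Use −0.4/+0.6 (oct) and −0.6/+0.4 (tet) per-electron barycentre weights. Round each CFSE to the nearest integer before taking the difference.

Octahedral high-spin t₂g⁵ eg²: CFSE = -0.8 × 14760 = -11808 cm⁻¹.
Tetrahedral: e⁴ t₂³, CFSE = 4(−0.6) + 3(+0.4) = -1.2Δₜ = -1.2 × (4/9) × 14760 = -7872 cm⁻¹.
OSPE = -11808 − (-7872) = -3936 cm⁻¹.

-3936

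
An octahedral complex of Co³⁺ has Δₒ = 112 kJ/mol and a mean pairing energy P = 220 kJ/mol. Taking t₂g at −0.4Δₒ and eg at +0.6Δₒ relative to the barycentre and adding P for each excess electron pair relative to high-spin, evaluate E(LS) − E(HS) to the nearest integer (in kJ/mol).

216

Group 9 minus oxidation state +3 gives a d⁶ configuration for Co³⁺.
In the high-spin limit (t₂g⁴ eg²) the orbital term is -0.4Δₒ = -45 kJ/mol, with no excess pairing.
Low-spin: t₂g⁶ eg⁰, orbital CFSE = -2.4Δₒ = -269 kJ/mol; plus 2 excess pairs × P = +440 kJ/mol; total 171 kJ/mol.
The difference is 171 − (-45) = 216 kJ/mol, so high-spin lies lower.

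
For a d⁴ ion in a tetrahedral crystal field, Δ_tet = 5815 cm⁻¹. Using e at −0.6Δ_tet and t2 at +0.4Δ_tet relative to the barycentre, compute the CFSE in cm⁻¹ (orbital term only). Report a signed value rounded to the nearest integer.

-2326

With tetrahedral geometry the complex is necessarily high-spin.
Configuration: e^2 t2^2.
The orbital stabilization is -0.4Δ_tet = -0.4 × 5815 = -2326 cm⁻¹.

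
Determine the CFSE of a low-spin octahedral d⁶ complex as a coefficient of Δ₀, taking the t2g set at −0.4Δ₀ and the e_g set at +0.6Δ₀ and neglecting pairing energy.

Configuration: t2g^6 e_g^0.
CFSE = 6(-0.4Δ₀) + 0(0.6Δ₀) = -2.4Δ₀ + 0.0Δ₀ = -2.4Δ₀.

-2.4 Δ₀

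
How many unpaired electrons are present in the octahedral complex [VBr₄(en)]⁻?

Ligand charges: 4×(-1) from Br⁻ and 1×(+0) from en sum to -4; with overall charge -1, V is +3.
Group 5 minus oxidation state +3 gives a d² configuration for V³⁺.
Configuration: t₂g² eg⁰, giving 2 unpaired electrons.

2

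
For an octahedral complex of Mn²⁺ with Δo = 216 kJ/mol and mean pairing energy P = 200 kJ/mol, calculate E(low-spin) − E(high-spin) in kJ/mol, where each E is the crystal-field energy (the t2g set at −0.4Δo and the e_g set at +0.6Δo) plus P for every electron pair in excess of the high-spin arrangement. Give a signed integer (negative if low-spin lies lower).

Mn²⁺: group 7, so d-count = 7 − 2 = 5.
High-spin d⁵ fills as t2g^3 e_g^2 with CFSE 3(−0.4) + 2(+0.6) = 0.0Δo = 0 kJ/mol.
Low-spin t2g^5 e_g^0 gives -2.0Δo = -432 kJ/mol, but forming 2 extra pairs costs 2P = 400 kJ/mol, so E(LS) = -432 + 400 = -32 kJ/mol.
Thus E(LS) − E(HS) = -32 kJ/mol.

-32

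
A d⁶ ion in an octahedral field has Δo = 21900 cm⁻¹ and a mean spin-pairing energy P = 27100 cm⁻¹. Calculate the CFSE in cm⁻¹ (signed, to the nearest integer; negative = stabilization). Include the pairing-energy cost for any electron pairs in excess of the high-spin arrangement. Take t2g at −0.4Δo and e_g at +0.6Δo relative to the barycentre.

Δo < P, so pairing is avoided: the ground state is high-spin.
Configuration: t2g^4 e_g^2.
Orbital CFSE = -0.4Δo = -0.4 × 21900 = -8760 cm⁻¹.
High-spin has no excess pairs, so no pairing correction applies.

-8760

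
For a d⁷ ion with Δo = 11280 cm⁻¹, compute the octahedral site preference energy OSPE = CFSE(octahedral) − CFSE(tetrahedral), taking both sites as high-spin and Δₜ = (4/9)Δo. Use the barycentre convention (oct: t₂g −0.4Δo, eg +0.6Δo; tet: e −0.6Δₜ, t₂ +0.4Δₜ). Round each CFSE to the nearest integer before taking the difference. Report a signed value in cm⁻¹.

-3008

Octahedral (high-spin): t₂g⁵ eg², CFSE = 5(−0.4) + 2(+0.6) = -0.8Δo = -0.8 × 11280 = -9024 cm⁻¹.
Tetrahedral: e⁴ t₂³, CFSE = 4(−0.6) + 3(+0.4) = -1.2Δₜ = -1.2 × (4/9) × 11280 = -6016 cm⁻¹.
Subtracting, OSPE = -9024 − (-6016) = -3008 cm⁻¹.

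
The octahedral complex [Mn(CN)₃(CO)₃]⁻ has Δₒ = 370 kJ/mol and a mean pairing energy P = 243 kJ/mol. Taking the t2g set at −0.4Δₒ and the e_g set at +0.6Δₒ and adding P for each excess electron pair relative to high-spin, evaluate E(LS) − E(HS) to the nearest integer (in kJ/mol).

Ligand charges: 3×(-1) from CN⁻ and 3×(+0) from CO sum to -3; with overall charge -1, Mn is +2.
Mn²⁺: group 7, so d-count = 7 − 2 = 5.
High-spin: t2g^3 e_g^2, CFSE = 0.0Δₒ = 0 kJ/mol.
For low-spin the configuration is t2g^5 e_g^0: orbital energy -2.0 × 370 = -740 kJ/mol, and 2 additional pairs relative to high-spin add 486 kJ/mol, giving -254 kJ/mol.
Thus E(LS) − E(HS) = -254 kJ/mol.

-254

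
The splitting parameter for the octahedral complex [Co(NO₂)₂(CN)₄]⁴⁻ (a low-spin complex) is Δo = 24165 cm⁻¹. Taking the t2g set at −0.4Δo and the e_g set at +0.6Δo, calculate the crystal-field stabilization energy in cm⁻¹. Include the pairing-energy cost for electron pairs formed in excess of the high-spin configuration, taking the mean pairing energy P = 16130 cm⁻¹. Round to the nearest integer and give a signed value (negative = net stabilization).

-27367

Ligand charges: 2×(-1) from NO₂⁻ and 4×(-1) from CN⁻ sum to -6; with overall charge -4, Co is +2.
Group 9 minus oxidation state +2 gives a d⁷ configuration for Co²⁺.
Configuration: t2g^6 e_g^1.
CFSE(orbital) = 6×(-0.4Δo) + 1×(0.6Δo) = -1.8Δo; with Δo = 24165 cm⁻¹ that is -43497 cm⁻¹.
Relative to high-spin t2g^5 e_g^2 (2 paired), the low-spin configuration has 1 additional pair, contributing +1 × 16130 = +16130 cm⁻¹.
Net CFSE = -43497 + 16130 = -27367 cm⁻¹.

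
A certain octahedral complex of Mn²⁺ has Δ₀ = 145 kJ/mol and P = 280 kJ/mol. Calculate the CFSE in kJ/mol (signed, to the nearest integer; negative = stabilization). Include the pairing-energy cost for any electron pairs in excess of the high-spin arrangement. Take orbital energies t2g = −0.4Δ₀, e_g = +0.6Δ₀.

0

Group 7 minus oxidation state +2 gives a d⁵ configuration for Mn²⁺.
Here Δ₀ < P (145 < 280), so the high-spin state is favoured.
Filling d⁵ accordingly: t2g^3 e_g^2.
Orbital CFSE = 0.0Δ₀ = 0.0 × 145 = 0 kJ/mol.
High-spin has no excess pairs, so no pairing correction applies.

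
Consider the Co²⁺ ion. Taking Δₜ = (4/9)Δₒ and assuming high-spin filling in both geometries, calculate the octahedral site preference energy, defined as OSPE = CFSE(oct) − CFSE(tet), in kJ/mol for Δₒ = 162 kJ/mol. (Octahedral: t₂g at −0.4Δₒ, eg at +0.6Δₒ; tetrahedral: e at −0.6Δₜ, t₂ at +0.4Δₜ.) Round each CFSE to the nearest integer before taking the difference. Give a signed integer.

-44

Co sits in group 9; removing 2 electrons leaves Co²⁺ with 9 − 2 = 7 d electrons.
In an octahedral site d⁷ (HS) is t2g^5 e_g^2, giving CFSE(oct) = -0.8Δₒ = -130 kJ/mol.
Tetrahedral e^4 t2^3 gives -1.2Δₜ = -1.2 × (4/9) × 162 = -86 kJ/mol.
OSPE = CFSE(oct) − CFSE(tet) = -130 − (-86) = -44 kJ/mol.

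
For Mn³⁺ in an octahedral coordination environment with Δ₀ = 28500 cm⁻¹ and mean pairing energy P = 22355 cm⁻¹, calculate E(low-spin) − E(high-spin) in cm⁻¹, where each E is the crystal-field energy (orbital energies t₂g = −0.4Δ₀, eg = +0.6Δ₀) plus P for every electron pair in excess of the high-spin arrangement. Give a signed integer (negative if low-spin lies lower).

-6145

Mn is in group 7, so Mn³⁺ is d⁴ (7 − 3 = 4).
In the high-spin limit (t₂g³ eg¹) the orbital term is -0.6Δ₀ = -17100 cm⁻¹, with no excess pairing.
Low-spin: t₂g⁴ eg⁰, orbital CFSE = -1.6Δ₀ = -45600 cm⁻¹; plus 1 excess pair × P = +22355 cm⁻¹; total -23245 cm⁻¹.
E(LS) − E(HS) = -23245 − (-17100) = -6145 cm⁻¹.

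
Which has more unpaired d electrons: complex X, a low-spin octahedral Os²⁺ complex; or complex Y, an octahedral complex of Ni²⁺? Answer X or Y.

Y

X: Os sits in group 8; removing 2 electrons leaves Os²⁺ with 8 − 2 = 6 d electrons; t₂g⁶ eg⁰ → 0 unpaired.
Y: Ni sits in group 10; removing 2 electrons leaves Ni²⁺ with 10 − 2 = 8 d electrons; For octahedral d⁸ the high- and low-spin configurations coincide; t₂g⁶ eg² → 2 unpaired.
So Y has more unpaired electrons.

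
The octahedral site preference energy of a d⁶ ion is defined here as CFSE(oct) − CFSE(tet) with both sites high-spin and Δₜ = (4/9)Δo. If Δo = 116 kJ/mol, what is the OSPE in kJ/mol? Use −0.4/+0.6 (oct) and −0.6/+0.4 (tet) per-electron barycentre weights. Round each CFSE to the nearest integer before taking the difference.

Octahedral (high-spin): t₂g⁴ eg², CFSE = 4(−0.4) + 2(+0.6) = -0.4Δo = -0.4 × 116 = -46 kJ/mol.
Tetrahedral: e³ t₂³, CFSE = 3(−0.6) + 3(+0.4) = -0.6Δₜ = -0.6 × (4/9) × 116 = -31 kJ/mol.
OSPE = CFSE(oct) − CFSE(tet) = -46 − (-31) = -15 kJ/mol.

-15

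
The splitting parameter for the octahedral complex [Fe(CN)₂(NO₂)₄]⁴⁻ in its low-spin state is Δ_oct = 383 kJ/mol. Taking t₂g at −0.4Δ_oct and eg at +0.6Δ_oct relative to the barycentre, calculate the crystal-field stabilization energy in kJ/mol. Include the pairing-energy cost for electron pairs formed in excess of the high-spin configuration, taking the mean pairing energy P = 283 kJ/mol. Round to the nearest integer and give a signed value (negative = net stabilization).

-353

Ligand charges: 2×(-1) from CN⁻ and 4×(-1) from NO₂⁻ sum to -6; with overall charge -4, Fe is +2.
Group 8 minus oxidation state +2 gives a d⁶ configuration for Fe²⁺.
Electron filling gives t₂g⁶ eg⁰.
Orbital CFSE = 6(-0.4) + 0(0.6) = -2.4Δ_oct = -2.4 × 383 = -919 kJ/mol.
Relative to high-spin t₂g⁴ eg² (1 paired), the low-spin configuration has 2 additional pairs, contributing +2 × 283 = +566 kJ/mol.
Overall CFSE = -919 + 566 = -353 kJ/mol.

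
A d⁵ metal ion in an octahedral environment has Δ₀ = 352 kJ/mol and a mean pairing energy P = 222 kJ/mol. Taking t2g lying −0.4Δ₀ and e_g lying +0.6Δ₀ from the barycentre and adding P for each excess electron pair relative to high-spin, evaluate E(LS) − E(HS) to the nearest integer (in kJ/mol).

High-spin: t2g^3 e_g^2, CFSE = 0.0Δ₀ = 0 kJ/mol.
Low-spin t2g^5 e_g^0 gives -2.0Δ₀ = -704 kJ/mol, but forming 2 extra pairs costs 2P = 444 kJ/mol, so E(LS) = -704 + 444 = -260 kJ/mol.
Thus E(LS) − E(HS) = -260 kJ/mol.

-260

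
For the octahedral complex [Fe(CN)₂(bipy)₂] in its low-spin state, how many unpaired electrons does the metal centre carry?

0

Ligand charges: 2×(-1) from CN⁻ and 2×(+0) from bipy sum to -2; with overall charge +0, Fe is +2.
Fe sits in group 8; removing 2 electrons leaves Fe²⁺ with 8 − 2 = 6 d electrons.
Configuration: t2g^6 e_g^0, giving 0 unpaired electrons.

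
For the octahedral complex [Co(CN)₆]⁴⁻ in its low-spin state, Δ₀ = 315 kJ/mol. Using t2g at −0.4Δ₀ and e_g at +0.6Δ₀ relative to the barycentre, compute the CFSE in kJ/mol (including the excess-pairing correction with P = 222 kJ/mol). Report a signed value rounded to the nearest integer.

Each CN⁻ contributes -1; 6 × (-1) = -6. With overall charge -4, Co is in the +2 oxidation state.
Group 9 minus oxidation state +2 gives a d⁷ configuration for Co²⁺.
The d⁷ electrons fill as t2g^6 e_g^1.
Orbital CFSE = 6(-0.4) + 1(0.6) = -1.8Δ₀ = -1.8 × 315 = -567 kJ/mol.
High-spin d⁷ would be t2g^5 e_g^2 with 2 pairs; low-spin has 3, so 1 excess pair costs +1P = +222 kJ/mol.
Net CFSE = -567 + 222 = -345 kJ/mol.

-345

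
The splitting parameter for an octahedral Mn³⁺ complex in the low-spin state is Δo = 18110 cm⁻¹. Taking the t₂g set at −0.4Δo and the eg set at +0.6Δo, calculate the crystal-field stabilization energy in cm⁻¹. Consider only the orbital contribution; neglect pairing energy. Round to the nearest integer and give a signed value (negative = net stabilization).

Mn sits in group 7; removing 3 electrons leaves Mn³⁺ with 7 − 3 = 4 d electrons.
Electron filling gives t₂g⁴ eg⁰.
CFSE(orbital) = 4×(-0.4Δo) + 0×(0.6Δo) = -1.6Δo; with Δo = 18110 cm⁻¹ that is -28976 cm⁻¹.

-28976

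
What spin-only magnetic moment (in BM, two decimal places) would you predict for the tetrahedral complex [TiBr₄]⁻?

Each Br⁻ contributes -1; 4 × (-1) = -4. With overall charge -1, Ti is in the +3 oxidation state.
Ti is in group 4, so Ti³⁺ is d¹ (4 − 3 = 1).
Tetrahedral fields are weak (Δₜ ≈ 4/9 Δₒ), so electrons fill high-spin.
Configuration: e^1 t2^0 → 1 unpaired electron.
μ(spin-only) = √[1(1+2)] = √3 ≈ 1.73 BM.

1.73 BM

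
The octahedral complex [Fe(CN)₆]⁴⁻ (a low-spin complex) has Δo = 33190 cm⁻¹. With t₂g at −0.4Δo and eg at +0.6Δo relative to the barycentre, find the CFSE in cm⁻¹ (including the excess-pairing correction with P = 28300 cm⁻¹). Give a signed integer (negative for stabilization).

-23056

Each CN⁻ contributes -1; 6 × (-1) = -6. With overall charge -4, Fe is in the +2 oxidation state.
Fe is in group 8, so Fe²⁺ is d⁶ (8 − 2 = 6).
The d⁶ electrons fill as t₂g⁶ eg⁰.
Orbital CFSE = 6(-0.4) + 0(0.6) = -2.4Δo = -2.4 × 33190 = -79656 cm⁻¹.
Pairing penalty: 3 pairs vs 1 in the high-spin reference → 2 extra × P = 56600 cm⁻¹.
Overall CFSE = -79656 + 56600 = -23056 cm⁻¹.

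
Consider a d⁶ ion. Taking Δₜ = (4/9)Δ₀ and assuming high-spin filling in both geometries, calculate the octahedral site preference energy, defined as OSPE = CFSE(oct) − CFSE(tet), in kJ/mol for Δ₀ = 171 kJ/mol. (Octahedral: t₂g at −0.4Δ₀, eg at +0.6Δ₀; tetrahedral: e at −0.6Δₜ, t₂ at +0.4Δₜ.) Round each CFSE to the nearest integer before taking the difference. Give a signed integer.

-22

Octahedral high-spin t2g^4 e_g^2: CFSE = -0.4 × 171 = -68 kJ/mol.
In a tetrahedral site the filling is e^3 t2^3: CFSE(tet) = -0.6Δₜ = -0.6 × (4/9)(171) = -46 kJ/mol.
OSPE = CFSE(oct) − CFSE(tet) = -68 − (-46) = -22 kJ/mol.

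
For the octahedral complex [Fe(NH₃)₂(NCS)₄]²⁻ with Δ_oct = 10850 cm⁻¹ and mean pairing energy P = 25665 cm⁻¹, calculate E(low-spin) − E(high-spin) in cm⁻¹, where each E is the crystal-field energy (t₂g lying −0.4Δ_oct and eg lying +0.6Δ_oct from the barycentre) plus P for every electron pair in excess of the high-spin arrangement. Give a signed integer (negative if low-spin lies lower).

29630

Ligand charges: 2×(+0) from NH₃ and 4×(-1) from NCS⁻ sum to -4; with overall charge -2, Fe is +2.
Group 8 minus oxidation state +2 gives a d⁶ configuration for Fe²⁺.
High-spin d⁶ fills as t₂g⁴ eg² with CFSE 4(−0.4) + 2(+0.6) = -0.4Δ_oct = -4340 cm⁻¹.
Low-spin: t₂g⁶ eg⁰, orbital CFSE = -2.4Δ_oct = -26040 cm⁻¹; plus 2 excess pairs × P = +51330 cm⁻¹; total 25290 cm⁻¹.
E(LS) − E(HS) = 25290 − (-4340) = 29630 cm⁻¹.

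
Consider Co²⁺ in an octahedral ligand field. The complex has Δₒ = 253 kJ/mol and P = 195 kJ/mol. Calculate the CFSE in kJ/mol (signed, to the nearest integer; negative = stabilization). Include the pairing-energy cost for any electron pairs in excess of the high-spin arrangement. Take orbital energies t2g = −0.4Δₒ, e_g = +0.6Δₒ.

-260

Co²⁺: group 9, so d-count = 9 − 2 = 7.
With Δₒ > P the complex is low-spin.
Filling d⁷ accordingly: t2g^6 e_g^1.
Orbital CFSE = -1.8Δₒ = -1.8 × 253 = -455 kJ/mol.
Excess pairs vs high-spin: 3 − 2 = 1; pairing cost = +195 kJ/mol.
Net CFSE = -455 + 195 = -260 kJ/mol.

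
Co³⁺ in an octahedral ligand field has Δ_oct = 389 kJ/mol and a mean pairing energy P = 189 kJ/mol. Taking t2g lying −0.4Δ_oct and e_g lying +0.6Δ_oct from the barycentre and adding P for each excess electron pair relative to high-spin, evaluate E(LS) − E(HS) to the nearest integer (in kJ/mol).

-400

Co³⁺: group 9, so d-count = 9 − 3 = 6.
High-spin: t2g^4 e_g^2, CFSE = -0.4Δ_oct = -156 kJ/mol.
Low-spin t2g^6 e_g^0 gives -2.4Δ_oct = -934 kJ/mol, but forming 2 extra pairs costs 2P = 378 kJ/mol, so E(LS) = -934 + 378 = -556 kJ/mol.
E(LS) − E(HS) = -556 − (-156) = -400 kJ/mol.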